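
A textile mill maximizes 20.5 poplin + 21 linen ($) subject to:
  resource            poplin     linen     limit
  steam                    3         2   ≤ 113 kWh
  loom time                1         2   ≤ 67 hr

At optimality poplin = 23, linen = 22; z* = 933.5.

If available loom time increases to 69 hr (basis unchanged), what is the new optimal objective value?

Both steam and loom time are binding at x*.
From A_Bᵀ y = c: 3·y_steam + 1·y_loom time = 20.5; 2·y_steam + 2·y_loom time = 21.
Solving: y_steam = 5, y_loom time = 5.5.
Δz = y_loom time·Δb = 5.5 × (2) = 11, so new z* = 933.5 + 11 = 944.5.

944.5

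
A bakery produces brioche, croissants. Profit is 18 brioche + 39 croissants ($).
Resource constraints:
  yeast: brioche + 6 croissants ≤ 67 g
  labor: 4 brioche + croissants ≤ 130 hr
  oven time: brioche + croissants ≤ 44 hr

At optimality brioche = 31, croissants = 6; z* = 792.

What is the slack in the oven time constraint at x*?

7

oven time used = 1·31 + 1·6 = 37; slack = 44 − 37 = 7.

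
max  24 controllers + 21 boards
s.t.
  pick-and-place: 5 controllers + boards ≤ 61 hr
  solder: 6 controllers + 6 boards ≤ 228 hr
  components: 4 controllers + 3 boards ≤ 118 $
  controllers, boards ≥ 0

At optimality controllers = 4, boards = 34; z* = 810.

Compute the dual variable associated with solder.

2

At the optimum: pick-and-place uses 54 of 61 (slack = 7); solder uses 228 of 228 (binding); components uses 118 of 118 (binding).
Slack constraints have shadow price 0 (complementary slackness).
From A_Bᵀ y = c: 6·y_solder + 4·y_components = 24; 6·y_solder + 3·y_components = 21.
This yields shadow prices y_solder = 2, y_components = 3.
Shadow price of solder = 2.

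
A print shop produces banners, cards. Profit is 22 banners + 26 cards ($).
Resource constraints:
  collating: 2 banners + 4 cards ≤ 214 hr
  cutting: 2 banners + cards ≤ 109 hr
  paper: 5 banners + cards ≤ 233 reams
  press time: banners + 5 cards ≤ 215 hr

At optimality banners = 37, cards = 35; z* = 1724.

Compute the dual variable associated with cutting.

6

At the optimum: collating uses 214 of 214 (binding); cutting uses 109 of 109 (binding); paper uses 220 of 233 (slack = 13); press time uses 212 of 215 (slack = 3).
Since paper, press time are not tight, their duals are 0.
Dual feasibility on the basic columns requires 2·y_collating + 2·y_cutting = 22, 4·y_collating + 1·y_cutting = 26.
→ y_collating = 5 and y_cutting = 6.
Shadow price of cutting = 6.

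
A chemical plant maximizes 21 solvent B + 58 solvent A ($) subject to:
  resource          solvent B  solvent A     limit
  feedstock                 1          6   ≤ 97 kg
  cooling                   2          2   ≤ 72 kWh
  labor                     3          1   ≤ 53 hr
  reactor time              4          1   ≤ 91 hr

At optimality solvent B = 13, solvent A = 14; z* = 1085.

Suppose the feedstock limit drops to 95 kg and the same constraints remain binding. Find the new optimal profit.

1067

At the optimum: feedstock uses 97 of 97 (binding); cooling uses 54 of 72 (slack = 18); labor uses 53 of 53 (binding); reactor time uses 66 of 91 (slack = 25).
Since cooling, reactor time are not tight, their duals are 0.
The binding rows give the dual system: 1·y_feedstock + 3·y_labor = 21 and 6·y_feedstock + 1·y_labor = 58.
Solving: y_feedstock = 9, y_labor = 4.
Δz = y_feedstock·Δb = 9 × (-2) = -18, so new z* = 1085 − 18 = 1067.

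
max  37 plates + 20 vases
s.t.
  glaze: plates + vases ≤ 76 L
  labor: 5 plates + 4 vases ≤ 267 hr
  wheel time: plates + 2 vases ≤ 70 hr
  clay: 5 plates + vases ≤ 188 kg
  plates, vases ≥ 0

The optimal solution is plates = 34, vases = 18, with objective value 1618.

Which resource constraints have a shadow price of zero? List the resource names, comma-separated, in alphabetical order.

glaze, labor

glaze: 52/76 (slack 24)
labor: 242/267 (slack 25)
wheel time: 70/70 (binding)
clay: 188/188 (binding)
By complementary slackness, a constraint with positive slack has shadow price 0 → glaze, labor.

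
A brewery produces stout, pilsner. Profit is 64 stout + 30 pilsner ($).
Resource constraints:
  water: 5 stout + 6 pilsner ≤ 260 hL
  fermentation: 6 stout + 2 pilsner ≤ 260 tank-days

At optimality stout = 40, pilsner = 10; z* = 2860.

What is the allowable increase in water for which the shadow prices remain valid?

Binding constraints: water, fermentation. The basis is B = [[5,6],[6,2]] with det -26.
Per unit increase in water, x* moves by d = (-0.0769, 0.2308).
The basis stays optimal until stout reaches 0; allowable increase = 520 hL.

520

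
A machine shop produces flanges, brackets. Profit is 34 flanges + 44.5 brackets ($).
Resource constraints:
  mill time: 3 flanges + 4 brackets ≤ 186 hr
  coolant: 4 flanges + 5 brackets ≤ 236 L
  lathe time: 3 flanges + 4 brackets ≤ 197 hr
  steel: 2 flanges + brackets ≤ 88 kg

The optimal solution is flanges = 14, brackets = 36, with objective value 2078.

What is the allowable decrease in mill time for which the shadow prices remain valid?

Binding constraints: mill time, coolant. The basis is B = [[3,4],[4,5]] with det -1.
Per unit decrease in mill time, x* moves by d = (5, -4).
The basis stays optimal until steel becomes binding; allowable decrease = 4 hr.

4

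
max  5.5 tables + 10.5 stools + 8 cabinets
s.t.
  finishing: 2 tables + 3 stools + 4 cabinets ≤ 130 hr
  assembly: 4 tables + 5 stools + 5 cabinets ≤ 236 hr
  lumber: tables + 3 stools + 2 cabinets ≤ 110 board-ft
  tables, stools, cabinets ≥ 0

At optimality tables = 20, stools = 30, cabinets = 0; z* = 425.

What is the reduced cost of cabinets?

Check each constraint at x*: finishing 130/130 (tight); assembly 230/236 (slack 6); lumber 110/110 (tight).
By complementary slackness, y = 0 for the non-binding constraint.
The binding rows give the dual system: 2·y_finishing + 1·y_lumber = 5.5 and 3·y_finishing + 3·y_lumber = 10.5.
Solving: y_finishing = 2, y_lumber = 1.5.
Reduced cost of cabinets: c₃ − yᵀa₃ = 8 − (2·4 + 1.5·2) = 8 − 11 = -3.

-3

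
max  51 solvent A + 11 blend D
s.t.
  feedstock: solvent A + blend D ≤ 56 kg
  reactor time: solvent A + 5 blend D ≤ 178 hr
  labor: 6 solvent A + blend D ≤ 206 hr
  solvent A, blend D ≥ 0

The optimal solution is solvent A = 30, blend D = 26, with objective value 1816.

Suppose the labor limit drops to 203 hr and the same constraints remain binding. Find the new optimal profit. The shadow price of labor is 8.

Δb = -3, so new z* = 1816 + (8)·(-3) = 1816 − 24 = 1792.

1792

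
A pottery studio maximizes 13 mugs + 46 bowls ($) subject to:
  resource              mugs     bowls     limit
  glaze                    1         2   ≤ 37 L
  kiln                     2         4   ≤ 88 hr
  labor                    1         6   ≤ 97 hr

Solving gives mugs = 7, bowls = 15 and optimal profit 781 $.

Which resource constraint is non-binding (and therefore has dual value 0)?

glaze: 37/37 (binding)
kiln: 74/88 (slack 14)
labor: 97/97 (binding)
By complementary slackness, a constraint with positive slack has shadow price 0 → kiln.

kiln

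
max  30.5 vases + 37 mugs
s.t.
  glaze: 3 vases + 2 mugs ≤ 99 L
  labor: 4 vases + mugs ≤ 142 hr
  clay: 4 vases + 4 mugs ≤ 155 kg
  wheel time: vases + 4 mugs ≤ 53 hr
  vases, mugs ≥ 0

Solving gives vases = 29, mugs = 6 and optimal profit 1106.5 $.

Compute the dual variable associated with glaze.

8.5

At the optimum: glaze uses 99 of 99 (binding); labor uses 122 of 142 (slack = 20); clay uses 140 of 155 (slack = 15); wheel time uses 53 of 53 (binding).
By complementary slackness, y = 0 for the non-binding constraints.
The binding rows give the dual system: 3·y_glaze + 1·y_wheel time = 30.5 and 2·y_glaze + 4·y_wheel time = 37.
Solving: y_glaze = 8.5, y_wheel time = 5.
Shadow price of glaze = 8.5.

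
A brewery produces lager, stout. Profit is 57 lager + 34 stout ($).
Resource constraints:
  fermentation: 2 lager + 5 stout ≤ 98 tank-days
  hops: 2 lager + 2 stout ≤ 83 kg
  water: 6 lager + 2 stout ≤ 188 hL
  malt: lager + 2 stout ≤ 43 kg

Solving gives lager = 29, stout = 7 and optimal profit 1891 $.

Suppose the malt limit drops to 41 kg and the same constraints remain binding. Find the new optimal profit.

1873

Check each constraint at x*: fermentation 93/98 (slack 5); hops 72/83 (slack 11); water 188/188 (tight); malt 43/43 (tight).
Slack constraints have shadow price 0 (complementary slackness).
The binding rows give the dual system: 6·y_water + 1·y_malt = 57 and 2·y_water + 2·y_malt = 34.
This yields shadow prices y_water = 8, y_malt = 9.
Δz = y_malt·Δb = 9 × (-2) = -18, so new z* = 1891 − 18 = 1873.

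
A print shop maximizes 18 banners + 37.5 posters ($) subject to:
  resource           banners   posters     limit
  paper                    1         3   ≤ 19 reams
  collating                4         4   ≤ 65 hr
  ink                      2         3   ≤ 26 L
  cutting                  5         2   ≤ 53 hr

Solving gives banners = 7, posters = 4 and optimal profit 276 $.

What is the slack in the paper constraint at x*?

0

paper used = 1·7 + 3·4 = 19; slack = 19 − 19 = 0.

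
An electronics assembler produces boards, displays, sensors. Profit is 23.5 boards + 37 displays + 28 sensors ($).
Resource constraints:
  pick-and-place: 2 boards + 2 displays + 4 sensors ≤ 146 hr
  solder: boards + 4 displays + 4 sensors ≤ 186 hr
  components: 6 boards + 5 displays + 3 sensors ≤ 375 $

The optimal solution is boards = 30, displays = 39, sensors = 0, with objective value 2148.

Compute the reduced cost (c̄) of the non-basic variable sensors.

-3

Binding: solder and components. Non-binding: pick-and-place (8 unused).
Slack constraints have shadow price 0 (complementary slackness).
Dual feasibility on the basic columns requires 1·y_solder + 6·y_components = 23.5, 4·y_solder + 5·y_components = 37.
Solving: y_solder = 5.5, y_components = 3.
Reduced cost of sensors: c₃ − yᵀa₃ = 28 − (5.5·4 + 3·3) = 28 − 31 = -3.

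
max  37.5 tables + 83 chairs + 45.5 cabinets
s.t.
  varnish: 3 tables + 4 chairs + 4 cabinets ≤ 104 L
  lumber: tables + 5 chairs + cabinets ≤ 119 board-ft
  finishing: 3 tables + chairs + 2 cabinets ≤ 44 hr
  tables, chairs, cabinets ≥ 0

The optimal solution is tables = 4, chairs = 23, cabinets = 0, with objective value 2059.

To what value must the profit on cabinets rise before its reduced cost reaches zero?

Binding: varnish and lumber. Non-binding: finishing (9 unused).
Slack constraints have shadow price 0 (complementary slackness).
From A_Bᵀ y = c: 3·y_varnish + 1·y_lumber = 37.5; 4·y_varnish + 5·y_lumber = 83.
→ y_varnish = 9.5 and y_lumber = 9.
cabinets enters the basis when its profit ≥ yᵀa₃ = 9.5·4 + 9·1 = 47.

47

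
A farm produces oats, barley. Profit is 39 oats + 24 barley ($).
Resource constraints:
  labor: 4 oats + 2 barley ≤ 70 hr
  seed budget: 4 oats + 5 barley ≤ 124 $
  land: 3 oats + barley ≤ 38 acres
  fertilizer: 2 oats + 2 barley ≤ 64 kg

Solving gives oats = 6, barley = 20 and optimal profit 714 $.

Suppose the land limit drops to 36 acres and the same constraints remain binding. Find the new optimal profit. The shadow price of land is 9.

Δb = -2, so new z* = 714 + (9)·(-2) = 714 − 18 = 696.

696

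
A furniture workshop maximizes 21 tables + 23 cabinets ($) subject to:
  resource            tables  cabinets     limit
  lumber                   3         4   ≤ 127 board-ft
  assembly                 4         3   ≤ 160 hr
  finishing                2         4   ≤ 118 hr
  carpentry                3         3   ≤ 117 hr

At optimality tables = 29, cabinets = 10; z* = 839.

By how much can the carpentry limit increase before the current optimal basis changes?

6

Binding constraints: lumber, carpentry. The basis is B = [[3,4],[3,3]] with det -3.
Per unit increase in carpentry, x* moves by d = (1.3333, -1).
The basis stays optimal until assembly becomes binding; allowable increase = 6 hr.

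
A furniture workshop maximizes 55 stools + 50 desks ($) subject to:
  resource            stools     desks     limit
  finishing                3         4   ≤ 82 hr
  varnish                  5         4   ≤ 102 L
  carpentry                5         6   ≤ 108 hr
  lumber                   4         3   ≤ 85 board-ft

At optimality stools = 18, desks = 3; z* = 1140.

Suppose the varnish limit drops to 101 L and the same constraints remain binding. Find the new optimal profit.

1132

Check each constraint at x*: finishing 66/82 (slack 16); varnish 102/102 (tight); carpentry 108/108 (tight); lumber 81/85 (slack 4).
Slack constraints have shadow price 0 (complementary slackness).
The binding rows give the dual system: 5·y_varnish + 5·y_carpentry = 55 and 4·y_varnish + 6·y_carpentry = 50.
This yields shadow prices y_varnish = 8, y_carpentry = 3.
Δz = y_varnish·Δb = 8 × (-1) = -8, so new z* = 1140 − 8 = 1132.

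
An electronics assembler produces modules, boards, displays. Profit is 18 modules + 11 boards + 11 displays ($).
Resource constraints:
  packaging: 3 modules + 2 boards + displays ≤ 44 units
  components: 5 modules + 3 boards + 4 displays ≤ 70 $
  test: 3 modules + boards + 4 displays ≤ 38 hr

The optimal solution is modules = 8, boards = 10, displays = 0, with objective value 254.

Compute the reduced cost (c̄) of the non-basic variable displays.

-2

At the optimum: packaging uses 44 of 44 (binding); components uses 70 of 70 (binding); test uses 34 of 38 (slack = 4).
Slack constraints have shadow price 0 (complementary slackness).
Dual feasibility on the basic columns requires 3·y_packaging + 5·y_components = 18, 2·y_packaging + 3·y_components = 11.
This yields shadow prices y_packaging = 1, y_components = 3.
Reduced cost of displays: c₃ − yᵀa₃ = 11 − (1·1 + 3·4) = 11 − 13 = -2.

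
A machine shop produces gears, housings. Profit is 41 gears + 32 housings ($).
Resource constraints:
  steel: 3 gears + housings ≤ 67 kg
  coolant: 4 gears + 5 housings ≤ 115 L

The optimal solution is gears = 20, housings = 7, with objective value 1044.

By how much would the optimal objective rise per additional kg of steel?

Both steel and coolant are binding at x*.
From A_Bᵀ y = c: 3·y_steel + 4·y_coolant = 41; 1·y_steel + 5·y_coolant = 32.
→ y_steel = 7 and y_coolant = 5.
Shadow price of steel = 7.

7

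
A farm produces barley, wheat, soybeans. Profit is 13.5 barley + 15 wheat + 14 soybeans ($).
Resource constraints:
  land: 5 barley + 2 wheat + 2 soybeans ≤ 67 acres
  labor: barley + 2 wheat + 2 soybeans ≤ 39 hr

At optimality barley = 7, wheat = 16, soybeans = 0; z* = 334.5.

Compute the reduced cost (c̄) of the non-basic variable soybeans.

-1

At the optimum: land uses 67 of 67 (binding); labor uses 39 of 39 (binding).
Dual feasibility on the basic columns requires 5·y_land + 1·y_labor = 13.5, 2·y_land + 2·y_labor = 15.
→ y_land = 1.5 and y_labor = 6.
Reduced cost of soybeans: c₃ − yᵀa₃ = 14 − (1.5·2 + 6·2) = 14 − 15 = -1.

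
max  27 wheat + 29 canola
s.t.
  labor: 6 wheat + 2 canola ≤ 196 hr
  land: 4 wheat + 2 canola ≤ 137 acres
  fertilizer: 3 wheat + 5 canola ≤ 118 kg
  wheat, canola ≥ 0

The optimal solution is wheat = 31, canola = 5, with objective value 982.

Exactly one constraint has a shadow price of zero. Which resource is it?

land

labor: 196/196 (binding)
land: 134/137 (slack 3)
fertilizer: 118/118 (binding)
By complementary slackness, a constraint with positive slack has shadow price 0 → land.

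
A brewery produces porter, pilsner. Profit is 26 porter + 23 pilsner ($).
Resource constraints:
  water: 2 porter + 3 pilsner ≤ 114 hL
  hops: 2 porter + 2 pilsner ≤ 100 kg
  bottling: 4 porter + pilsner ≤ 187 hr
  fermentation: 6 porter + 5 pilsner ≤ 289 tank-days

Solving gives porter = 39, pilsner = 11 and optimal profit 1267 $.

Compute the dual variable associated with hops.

4

At the optimum: water uses 111 of 114 (slack = 3); hops uses 100 of 100 (binding); bottling uses 167 of 187 (slack = 20); fermentation uses 289 of 289 (binding).
Since water, bottling are not tight, their duals are 0.
The binding rows give the dual system: 2·y_hops + 6·y_fermentation = 26 and 2·y_hops + 5·y_fermentation = 23.
Solving: y_hops = 4, y_fermentation = 3.
Shadow price of hops = 4.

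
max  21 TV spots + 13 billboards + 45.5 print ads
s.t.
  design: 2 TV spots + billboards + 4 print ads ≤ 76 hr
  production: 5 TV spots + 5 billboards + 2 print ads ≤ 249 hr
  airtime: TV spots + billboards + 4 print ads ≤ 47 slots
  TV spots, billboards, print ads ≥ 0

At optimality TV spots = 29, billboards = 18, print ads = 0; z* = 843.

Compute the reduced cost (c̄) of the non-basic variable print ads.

At the optimum: design uses 76 of 76 (binding); production uses 235 of 249 (slack = 14); airtime uses 47 of 47 (binding).
Since production is not tight, its dual is 0.
The binding rows give the dual system: 2·y_design + 1·y_airtime = 21 and 1·y_design + 1·y_airtime = 13.
→ y_design = 8 and y_airtime = 5.
Reduced cost of print ads: c₃ − yᵀa₃ = 45.5 − (8·4 + 5·4) = 45.5 − 52 = -6.5.

-6.5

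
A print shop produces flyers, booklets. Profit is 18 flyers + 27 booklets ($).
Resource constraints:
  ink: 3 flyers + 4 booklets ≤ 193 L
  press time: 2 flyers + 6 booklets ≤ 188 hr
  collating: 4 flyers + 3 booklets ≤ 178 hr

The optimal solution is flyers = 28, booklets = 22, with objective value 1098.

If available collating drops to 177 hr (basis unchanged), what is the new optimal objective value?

1095

At the optimum: ink uses 172 of 193 (slack = 21); press time uses 188 of 188 (binding); collating uses 178 of 178 (binding).
By complementary slackness, y = 0 for the non-binding constraint.
From A_Bᵀ y = c: 2·y_press time + 4·y_collating = 18; 6·y_press time + 3·y_collating = 27.
This yields shadow prices y_press time = 3, y_collating = 3.
Δz = y_collating·Δb = 3 × (-1) = -3, so new z* = 1098 − 3 = 1095.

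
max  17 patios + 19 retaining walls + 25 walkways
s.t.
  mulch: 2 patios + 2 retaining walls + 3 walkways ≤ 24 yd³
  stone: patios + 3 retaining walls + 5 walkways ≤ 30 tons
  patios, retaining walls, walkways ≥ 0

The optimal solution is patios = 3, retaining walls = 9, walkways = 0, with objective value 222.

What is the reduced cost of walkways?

-4

At the optimum: mulch uses 24 of 24 (binding); stone uses 30 of 30 (binding).
The binding rows give the dual system: 2·y_mulch + 1·y_stone = 17 and 2·y_mulch + 3·y_stone = 19.
This yields shadow prices y_mulch = 8, y_stone = 1.
Reduced cost of walkways: c₃ − yᵀa₃ = 25 − (8·3 + 1·5) = 25 − 29 = -4.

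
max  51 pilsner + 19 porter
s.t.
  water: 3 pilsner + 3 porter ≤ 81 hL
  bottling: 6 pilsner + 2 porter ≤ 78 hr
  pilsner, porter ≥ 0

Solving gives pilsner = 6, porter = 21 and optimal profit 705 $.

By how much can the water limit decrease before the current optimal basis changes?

Binding constraints: water, bottling. The basis is B = [[3,3],[6,2]] with det -12.
Per unit decrease in water, x* moves by d = (0.1667, -0.5).
The basis stays optimal until porter reaches 0; allowable decrease = 42 hL.

42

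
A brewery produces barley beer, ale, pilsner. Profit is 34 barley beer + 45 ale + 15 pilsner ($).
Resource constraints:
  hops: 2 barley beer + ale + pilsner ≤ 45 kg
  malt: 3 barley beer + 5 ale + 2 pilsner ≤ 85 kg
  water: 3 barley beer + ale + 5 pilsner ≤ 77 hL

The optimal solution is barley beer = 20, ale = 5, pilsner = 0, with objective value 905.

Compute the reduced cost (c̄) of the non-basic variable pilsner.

-6

At the optimum: hops uses 45 of 45 (binding); malt uses 85 of 85 (binding); water uses 65 of 77 (slack = 12).
Slack constraints have shadow price 0 (complementary slackness).
The binding rows give the dual system: 2·y_hops + 3·y_malt = 34 and 1·y_hops + 5·y_malt = 45.
→ y_hops = 5 and y_malt = 8.
Reduced cost of pilsner: c₃ − yᵀa₃ = 15 − (5·1 + 8·2) = 15 − 21 = -6.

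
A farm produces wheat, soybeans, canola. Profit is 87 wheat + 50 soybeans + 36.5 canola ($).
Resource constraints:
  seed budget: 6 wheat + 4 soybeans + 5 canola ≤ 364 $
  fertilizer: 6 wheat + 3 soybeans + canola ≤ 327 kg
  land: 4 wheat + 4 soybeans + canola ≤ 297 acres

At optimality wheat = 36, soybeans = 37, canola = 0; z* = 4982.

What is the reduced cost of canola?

Check each constraint at x*: seed budget 364/364 (tight); fertilizer 327/327 (tight); land 292/297 (slack 5).
Slack constraints have shadow price 0 (complementary slackness).
From A_Bᵀ y = c: 6·y_seed budget + 6·y_fertilizer = 87; 4·y_seed budget + 3·y_fertilizer = 50.
This yields shadow prices y_seed budget = 6.5, y_fertilizer = 8.
Reduced cost of canola: c₃ − yᵀa₃ = 36.5 − (6.5·5 + 8·1) = 36.5 − 40.5 = -4.

-4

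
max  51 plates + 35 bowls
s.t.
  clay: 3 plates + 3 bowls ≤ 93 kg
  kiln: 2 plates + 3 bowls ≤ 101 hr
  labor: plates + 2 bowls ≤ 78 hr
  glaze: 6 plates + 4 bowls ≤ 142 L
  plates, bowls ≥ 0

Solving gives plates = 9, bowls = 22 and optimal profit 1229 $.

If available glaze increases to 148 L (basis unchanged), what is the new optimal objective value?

Binding: clay and glaze. Non-binding: kiln (17 unused), labor (25 unused).
Slack constraints have shadow price 0 (complementary slackness).
Dual feasibility on the basic columns requires 3·y_clay + 6·y_glaze = 51, 3·y_clay + 4·y_glaze = 35.
Solving: y_clay = 1, y_glaze = 8.
Δz = y_glaze·Δb = 8 × (6) = 48, so new z* = 1229 + 48 = 1277.

1277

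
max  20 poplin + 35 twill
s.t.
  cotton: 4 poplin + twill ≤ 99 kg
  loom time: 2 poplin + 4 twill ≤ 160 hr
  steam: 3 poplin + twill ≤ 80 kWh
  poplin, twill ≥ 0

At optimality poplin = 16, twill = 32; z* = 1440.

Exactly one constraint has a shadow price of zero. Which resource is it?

cotton: 96/99 (slack 3)
loom time: 160/160 (binding)
steam: 80/80 (binding)
By complementary slackness, a constraint with positive slack has shadow price 0 → cotton.

cotton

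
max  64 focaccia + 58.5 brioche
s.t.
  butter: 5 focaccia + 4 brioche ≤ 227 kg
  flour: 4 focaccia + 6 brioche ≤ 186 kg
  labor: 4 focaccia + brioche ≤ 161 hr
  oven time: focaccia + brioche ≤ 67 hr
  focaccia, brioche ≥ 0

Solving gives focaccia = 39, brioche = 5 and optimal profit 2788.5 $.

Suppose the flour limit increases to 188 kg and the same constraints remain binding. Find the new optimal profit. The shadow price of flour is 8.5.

2805.5

Δb = 2, so new z* = 2788.5 + (8.5)·(2) = 2788.5 + 17 = 2805.5.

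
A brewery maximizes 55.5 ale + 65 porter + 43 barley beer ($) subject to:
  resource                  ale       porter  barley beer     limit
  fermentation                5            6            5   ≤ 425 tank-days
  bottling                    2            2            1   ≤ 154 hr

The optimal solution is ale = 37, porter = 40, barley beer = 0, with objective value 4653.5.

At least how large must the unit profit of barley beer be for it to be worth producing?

Check each constraint at x*: fermentation 425/425 (tight); bottling 154/154 (tight).
The binding rows give the dual system: 5·y_fermentation + 2·y_bottling = 55.5 and 6·y_fermentation + 2·y_bottling = 65.
→ y_fermentation = 9.5 and y_bottling = 4.
barley beer enters the basis when its profit ≥ yᵀa₃ = 9.5·5 + 4·1 = 51.5.

51.5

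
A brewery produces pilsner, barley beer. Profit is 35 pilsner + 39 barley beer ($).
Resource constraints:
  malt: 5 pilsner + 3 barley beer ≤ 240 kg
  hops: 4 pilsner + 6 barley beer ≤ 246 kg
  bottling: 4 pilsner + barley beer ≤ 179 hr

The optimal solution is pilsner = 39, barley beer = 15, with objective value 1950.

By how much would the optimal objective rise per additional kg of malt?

Check each constraint at x*: malt 240/240 (tight); hops 246/246 (tight); bottling 171/179 (slack 8).
By complementary slackness, y = 0 for the non-binding constraint.
From A_Bᵀ y = c: 5·y_malt + 4·y_hops = 35; 3·y_malt + 6·y_hops = 39.
→ y_malt = 3 and y_hops = 5.
Shadow price of malt = 3.

3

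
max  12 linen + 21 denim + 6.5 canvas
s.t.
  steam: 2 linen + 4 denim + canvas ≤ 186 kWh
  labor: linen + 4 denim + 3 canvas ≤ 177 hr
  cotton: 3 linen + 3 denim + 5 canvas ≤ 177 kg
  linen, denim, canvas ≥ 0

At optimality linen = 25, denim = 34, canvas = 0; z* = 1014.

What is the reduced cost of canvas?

-3

Binding: steam and cotton. Non-binding: labor (16 unused).
Since labor is not tight, its dual is 0.
From A_Bᵀ y = c: 2·y_steam + 3·y_cotton = 12; 4·y_steam + 3·y_cotton = 21.
This yields shadow prices y_steam = 4.5, y_cotton = 1.
Reduced cost of canvas: c₃ − yᵀa₃ = 6.5 − (4.5·1 + 1·5) = 6.5 − 9.5 = -3.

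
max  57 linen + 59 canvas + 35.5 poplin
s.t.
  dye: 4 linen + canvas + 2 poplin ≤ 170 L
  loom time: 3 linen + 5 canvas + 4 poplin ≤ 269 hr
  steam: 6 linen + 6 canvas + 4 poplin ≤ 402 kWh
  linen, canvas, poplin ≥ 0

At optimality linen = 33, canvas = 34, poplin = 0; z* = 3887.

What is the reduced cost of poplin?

-4.5

Check each constraint at x*: dye 166/170 (slack 4); loom time 269/269 (tight); steam 402/402 (tight).
Since dye is not tight, its dual is 0.
Dual feasibility on the basic columns requires 3·y_loom time + 6·y_steam = 57, 5·y_loom time + 6·y_steam = 59.
→ y_loom time = 1 and y_steam = 9.
Reduced cost of poplin: c₃ − yᵀa₃ = 35.5 − (1·4 + 9·4) = 35.5 − 40 = -4.5.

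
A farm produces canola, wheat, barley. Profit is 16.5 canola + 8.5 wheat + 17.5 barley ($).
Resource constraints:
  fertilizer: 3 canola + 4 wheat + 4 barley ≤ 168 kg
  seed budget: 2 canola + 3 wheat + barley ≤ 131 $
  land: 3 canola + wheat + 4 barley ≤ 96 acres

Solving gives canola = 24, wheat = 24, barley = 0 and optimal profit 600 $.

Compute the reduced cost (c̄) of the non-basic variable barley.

-4.5

Binding: fertilizer and land. Non-binding: seed budget (11 unused).
Slack constraints have shadow price 0 (complementary slackness).
Dual feasibility on the basic columns requires 3·y_fertilizer + 3·y_land = 16.5, 4·y_fertilizer + 1·y_land = 8.5.
Solving: y_fertilizer = 1, y_land = 4.5.
Reduced cost of barley: c₃ − yᵀa₃ = 17.5 − (1·4 + 4.5·4) = 17.5 − 22 = -4.5.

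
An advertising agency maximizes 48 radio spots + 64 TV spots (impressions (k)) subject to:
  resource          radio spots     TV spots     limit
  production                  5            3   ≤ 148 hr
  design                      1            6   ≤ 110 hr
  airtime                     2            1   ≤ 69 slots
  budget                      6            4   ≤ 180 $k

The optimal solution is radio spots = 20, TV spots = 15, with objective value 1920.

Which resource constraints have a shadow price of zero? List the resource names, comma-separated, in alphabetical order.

airtime, production

production: 145/148 (slack 3)
design: 110/110 (binding)
airtime: 55/69 (slack 14)
budget: 180/180 (binding)
By complementary slackness, a constraint with positive slack has shadow price 0 → airtime, production.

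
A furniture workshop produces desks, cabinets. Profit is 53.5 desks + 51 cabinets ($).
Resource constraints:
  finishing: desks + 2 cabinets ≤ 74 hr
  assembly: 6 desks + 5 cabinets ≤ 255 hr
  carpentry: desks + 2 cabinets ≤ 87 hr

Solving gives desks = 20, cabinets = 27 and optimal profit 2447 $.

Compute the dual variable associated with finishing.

5.5

At the optimum: finishing uses 74 of 74 (binding); assembly uses 255 of 255 (binding); carpentry uses 74 of 87 (slack = 13).
Slack constraints have shadow price 0 (complementary slackness).
Dual feasibility on the basic columns requires 1·y_finishing + 6·y_assembly = 53.5, 2·y_finishing + 5·y_assembly = 51.
→ y_finishing = 5.5 and y_assembly = 8.
Shadow price of finishing = 5.5.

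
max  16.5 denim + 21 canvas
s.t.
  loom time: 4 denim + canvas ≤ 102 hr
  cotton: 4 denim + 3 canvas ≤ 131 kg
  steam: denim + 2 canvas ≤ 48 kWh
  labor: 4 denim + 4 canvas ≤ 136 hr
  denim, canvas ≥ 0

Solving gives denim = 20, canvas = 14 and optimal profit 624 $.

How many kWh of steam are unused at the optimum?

0

steam used = 1·20 + 2·14 = 48; slack = 48 − 48 = 0.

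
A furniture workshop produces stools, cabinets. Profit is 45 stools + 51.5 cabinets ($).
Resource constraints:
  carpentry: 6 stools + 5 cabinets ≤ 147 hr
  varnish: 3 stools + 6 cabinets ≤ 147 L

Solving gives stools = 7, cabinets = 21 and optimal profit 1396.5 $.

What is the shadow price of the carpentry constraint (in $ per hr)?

5.5

Check each constraint at x*: carpentry 147/147 (tight); varnish 147/147 (tight).
From A_Bᵀ y = c: 6·y_carpentry + 3·y_varnish = 45; 5·y_carpentry + 6·y_varnish = 51.5.
→ y_carpentry = 5.5 and y_varnish = 4.
Shadow price of carpentry = 5.5.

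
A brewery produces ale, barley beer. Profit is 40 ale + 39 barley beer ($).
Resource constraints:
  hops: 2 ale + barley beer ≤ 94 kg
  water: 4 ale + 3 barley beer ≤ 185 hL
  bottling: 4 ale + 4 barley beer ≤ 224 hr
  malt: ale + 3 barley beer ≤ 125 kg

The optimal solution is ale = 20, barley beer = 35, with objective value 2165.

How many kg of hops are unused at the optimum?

19

hops used = 2·20 + 1·35 = 75; slack = 94 − 75 = 19.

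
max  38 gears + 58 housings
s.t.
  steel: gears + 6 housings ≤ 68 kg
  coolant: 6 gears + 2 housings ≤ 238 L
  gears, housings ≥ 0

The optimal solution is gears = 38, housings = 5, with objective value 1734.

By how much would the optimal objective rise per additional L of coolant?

Check each constraint at x*: steel 68/68 (tight); coolant 238/238 (tight).
Dual feasibility on the basic columns requires 1·y_steel + 6·y_coolant = 38, 6·y_steel + 2·y_coolant = 58.
Solving: y_steel = 8, y_coolant = 5.
Shadow price of coolant = 5.

5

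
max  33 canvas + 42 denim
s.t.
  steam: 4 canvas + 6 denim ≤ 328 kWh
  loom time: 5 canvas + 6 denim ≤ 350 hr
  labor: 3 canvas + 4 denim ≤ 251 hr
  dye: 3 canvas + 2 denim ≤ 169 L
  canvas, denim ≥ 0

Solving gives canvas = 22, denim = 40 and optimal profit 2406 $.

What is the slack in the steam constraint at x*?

0

steam used = 4·22 + 6·40 = 328; slack = 328 − 328 = 0.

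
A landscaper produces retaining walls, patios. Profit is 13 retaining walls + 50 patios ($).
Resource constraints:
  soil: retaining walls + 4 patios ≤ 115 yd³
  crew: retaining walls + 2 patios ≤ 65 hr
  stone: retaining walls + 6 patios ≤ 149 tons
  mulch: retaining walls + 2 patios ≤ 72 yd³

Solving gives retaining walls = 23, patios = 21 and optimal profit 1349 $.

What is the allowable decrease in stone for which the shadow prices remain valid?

84

Binding constraints: crew, stone. The basis is B = [[1,2],[1,6]] with det 4.
Per unit decrease in stone, x* moves by d = (0.5, -0.25).
The basis stays optimal until patios reaches 0; allowable decrease = 84 tons.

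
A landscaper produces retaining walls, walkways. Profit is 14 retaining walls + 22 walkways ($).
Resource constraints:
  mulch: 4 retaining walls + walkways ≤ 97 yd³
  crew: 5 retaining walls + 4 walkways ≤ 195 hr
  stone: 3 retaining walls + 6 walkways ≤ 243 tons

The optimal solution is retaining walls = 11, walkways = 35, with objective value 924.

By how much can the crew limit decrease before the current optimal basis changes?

Binding constraints: crew, stone. The basis is B = [[5,4],[3,6]] with det 18.
Per unit decrease in crew, x* moves by d = (-0.3333, 0.1667).
The basis stays optimal until retaining walls reaches 0; allowable decrease = 33 hr.

33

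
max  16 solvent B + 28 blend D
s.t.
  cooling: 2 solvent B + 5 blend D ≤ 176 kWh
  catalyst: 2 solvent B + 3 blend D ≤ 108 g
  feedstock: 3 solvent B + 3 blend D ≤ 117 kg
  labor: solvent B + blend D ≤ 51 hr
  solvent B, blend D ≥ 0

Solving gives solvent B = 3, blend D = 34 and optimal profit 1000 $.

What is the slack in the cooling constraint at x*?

cooling used = 2·3 + 5·34 = 176; slack = 176 − 176 = 0.

0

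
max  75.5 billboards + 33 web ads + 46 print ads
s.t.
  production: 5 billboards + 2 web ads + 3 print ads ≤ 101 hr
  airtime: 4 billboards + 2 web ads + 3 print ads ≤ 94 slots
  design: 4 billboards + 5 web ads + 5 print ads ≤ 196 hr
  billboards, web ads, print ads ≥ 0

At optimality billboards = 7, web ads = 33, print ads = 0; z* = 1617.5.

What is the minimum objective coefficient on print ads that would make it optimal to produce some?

At the optimum: production uses 101 of 101 (binding); airtime uses 94 of 94 (binding); design uses 193 of 196 (slack = 3).
By complementary slackness, y = 0 for the non-binding constraint.
From A_Bᵀ y = c: 5·y_production + 4·y_airtime = 75.5; 2·y_production + 2·y_airtime = 33.
Solving: y_production = 9.5, y_airtime = 7.
print ads enters the basis when its profit ≥ yᵀa₃ = 9.5·3 + 7·3 = 49.5.

49.5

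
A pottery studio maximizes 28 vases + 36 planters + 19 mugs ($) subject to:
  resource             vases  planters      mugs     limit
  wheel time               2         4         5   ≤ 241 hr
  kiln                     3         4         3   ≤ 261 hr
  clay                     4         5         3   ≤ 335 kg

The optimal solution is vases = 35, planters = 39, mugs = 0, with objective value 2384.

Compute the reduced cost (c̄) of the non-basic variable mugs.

At the optimum: wheel time uses 226 of 241 (slack = 15); kiln uses 261 of 261 (binding); clay uses 335 of 335 (binding).
Since wheel time is not tight, its dual is 0.
From A_Bᵀ y = c: 3·y_kiln + 4·y_clay = 28; 4·y_kiln + 5·y_clay = 36.
This yields shadow prices y_kiln = 4, y_clay = 4.
Reduced cost of mugs: c₃ − yᵀa₃ = 19 − (4·3 + 4·3) = 19 − 24 = -5.

-5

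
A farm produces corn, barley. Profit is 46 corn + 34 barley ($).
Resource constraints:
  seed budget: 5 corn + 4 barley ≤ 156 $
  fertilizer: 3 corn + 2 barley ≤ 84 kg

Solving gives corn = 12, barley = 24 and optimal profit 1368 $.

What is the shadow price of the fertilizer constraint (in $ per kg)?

7

Both seed budget and fertilizer are binding at x*.
From A_Bᵀ y = c: 5·y_seed budget + 3·y_fertilizer = 46; 4·y_seed budget + 2·y_fertilizer = 34.
Solving: y_seed budget = 5, y_fertilizer = 7.
Shadow price of fertilizer = 7.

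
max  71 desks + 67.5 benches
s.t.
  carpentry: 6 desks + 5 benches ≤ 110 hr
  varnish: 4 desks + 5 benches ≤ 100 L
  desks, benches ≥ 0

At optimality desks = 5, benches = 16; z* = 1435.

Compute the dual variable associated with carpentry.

8.5

Both carpentry and varnish are binding at x*.
From A_Bᵀ y = c: 6·y_carpentry + 4·y_varnish = 71; 5·y_carpentry + 5·y_varnish = 67.5.
Solving: y_carpentry = 8.5, y_varnish = 5.
Shadow price of carpentry = 8.5.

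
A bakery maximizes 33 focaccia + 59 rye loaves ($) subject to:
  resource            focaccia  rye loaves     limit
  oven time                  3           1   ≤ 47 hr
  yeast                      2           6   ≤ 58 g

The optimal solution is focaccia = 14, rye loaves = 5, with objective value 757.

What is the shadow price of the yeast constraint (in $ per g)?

9

Check each constraint at x*: oven time 47/47 (tight); yeast 58/58 (tight).
From A_Bᵀ y = c: 3·y_oven time + 2·y_yeast = 33; 1·y_oven time + 6·y_yeast = 59.
This yields shadow prices y_oven time = 5, y_yeast = 9.
Shadow price of yeast = 9.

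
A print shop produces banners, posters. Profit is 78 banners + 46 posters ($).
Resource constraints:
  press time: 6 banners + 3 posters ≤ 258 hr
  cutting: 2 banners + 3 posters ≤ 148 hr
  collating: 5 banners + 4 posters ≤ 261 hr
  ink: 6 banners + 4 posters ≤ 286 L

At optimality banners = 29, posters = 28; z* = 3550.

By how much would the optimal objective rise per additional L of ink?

7

At the optimum: press time uses 258 of 258 (binding); cutting uses 142 of 148 (slack = 6); collating uses 257 of 261 (slack = 4); ink uses 286 of 286 (binding).
By complementary slackness, y = 0 for the non-binding constraints.
The binding rows give the dual system: 6·y_press time + 6·y_ink = 78 and 3·y_press time + 4·y_ink = 46.
This yields shadow prices y_press time = 6, y_ink = 7.
Shadow price of ink = 7.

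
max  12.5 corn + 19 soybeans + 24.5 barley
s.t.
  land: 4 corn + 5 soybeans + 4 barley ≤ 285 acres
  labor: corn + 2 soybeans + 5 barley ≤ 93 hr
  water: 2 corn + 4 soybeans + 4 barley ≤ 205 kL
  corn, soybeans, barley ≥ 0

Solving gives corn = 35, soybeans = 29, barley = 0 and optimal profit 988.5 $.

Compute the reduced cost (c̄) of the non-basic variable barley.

-6

At the optimum: land uses 285 of 285 (binding); labor uses 93 of 93 (binding); water uses 186 of 205 (slack = 19).
Since water is not tight, its dual is 0.
The binding rows give the dual system: 4·y_land + 1·y_labor = 12.5 and 5·y_land + 2·y_labor = 19.
Solving: y_land = 2, y_labor = 4.5.
Reduced cost of barley: c₃ − yᵀa₃ = 24.5 − (2·4 + 4.5·5) = 24.5 − 30.5 = -6.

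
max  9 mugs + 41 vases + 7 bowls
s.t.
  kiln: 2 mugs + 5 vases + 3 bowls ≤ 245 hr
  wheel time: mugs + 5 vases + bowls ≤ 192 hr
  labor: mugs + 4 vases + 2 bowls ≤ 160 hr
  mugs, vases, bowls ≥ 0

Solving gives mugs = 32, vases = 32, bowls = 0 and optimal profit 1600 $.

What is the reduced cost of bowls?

At the optimum: kiln uses 224 of 245 (slack = 21); wheel time uses 192 of 192 (binding); labor uses 160 of 160 (binding).
Slack constraints have shadow price 0 (complementary slackness).
From A_Bᵀ y = c: 1·y_wheel time + 1·y_labor = 9; 5·y_wheel time + 4·y_labor = 41.
This yields shadow prices y_wheel time = 5, y_labor = 4.
Reduced cost of bowls: c₃ − yᵀa₃ = 7 − (5·1 + 4·2) = 7 − 13 = -6.

-6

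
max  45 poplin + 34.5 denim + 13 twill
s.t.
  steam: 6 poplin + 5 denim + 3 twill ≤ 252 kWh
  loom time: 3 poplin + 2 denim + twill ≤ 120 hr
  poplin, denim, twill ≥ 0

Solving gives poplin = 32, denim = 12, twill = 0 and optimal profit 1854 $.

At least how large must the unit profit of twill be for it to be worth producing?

19.5

Both steam and loom time are binding at x*.
The binding rows give the dual system: 6·y_steam + 3·y_loom time = 45 and 5·y_steam + 2·y_loom time = 34.5.
→ y_steam = 4.5 and y_loom time = 6.
twill enters the basis when its profit ≥ yᵀa₃ = 4.5·3 + 6·1 = 19.5.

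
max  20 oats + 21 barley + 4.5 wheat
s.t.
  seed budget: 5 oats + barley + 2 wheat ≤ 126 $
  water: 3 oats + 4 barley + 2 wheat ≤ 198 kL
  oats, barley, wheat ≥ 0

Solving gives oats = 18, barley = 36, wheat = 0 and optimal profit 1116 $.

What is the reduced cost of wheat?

At the optimum: seed budget uses 126 of 126 (binding); water uses 198 of 198 (binding).
Dual feasibility on the basic columns requires 5·y_seed budget + 3·y_water = 20, 1·y_seed budget + 4·y_water = 21.
Solving: y_seed budget = 1, y_water = 5.
Reduced cost of wheat: c₃ − yᵀa₃ = 4.5 − (1·2 + 5·2) = 4.5 − 12 = -7.5.

-7.5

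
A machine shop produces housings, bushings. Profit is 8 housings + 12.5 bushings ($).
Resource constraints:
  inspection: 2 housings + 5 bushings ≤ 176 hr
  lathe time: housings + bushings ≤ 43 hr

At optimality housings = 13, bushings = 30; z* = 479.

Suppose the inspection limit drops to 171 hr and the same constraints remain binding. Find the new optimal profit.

At the optimum: inspection uses 176 of 176 (binding); lathe time uses 43 of 43 (binding).
Dual feasibility on the basic columns requires 2·y_inspection + 1·y_lathe time = 8, 5·y_inspection + 1·y_lathe time = 12.5.
Solving: y_inspection = 1.5, y_lathe time = 5.
Δz = y_inspection·Δb = 1.5 × (-5) = -7.5, so new z* = 479 − 7.5 = 471.5.

471.5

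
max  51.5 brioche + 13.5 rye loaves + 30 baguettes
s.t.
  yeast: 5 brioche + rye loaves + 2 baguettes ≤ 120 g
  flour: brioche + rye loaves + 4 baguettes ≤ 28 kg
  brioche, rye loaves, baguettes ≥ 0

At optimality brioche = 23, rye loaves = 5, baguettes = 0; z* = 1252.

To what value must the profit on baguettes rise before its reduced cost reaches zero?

Check each constraint at x*: yeast 120/120 (tight); flour 28/28 (tight).
Dual feasibility on the basic columns requires 5·y_yeast + 1·y_flour = 51.5, 1·y_yeast + 1·y_flour = 13.5.
Solving: y_yeast = 9.5, y_flour = 4.
baguettes enters the basis when its profit ≥ yᵀa₃ = 9.5·2 + 4·4 = 35.

35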